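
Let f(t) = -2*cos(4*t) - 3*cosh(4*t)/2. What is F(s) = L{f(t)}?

Apply the Laplace transform termwise.
(-2)·[L{cos(4t)} = s/(s^2 + 16)]; (-3/2)·[L{cosh(4t)} = s/(s^2 - 16)].

F(s) = -2*s/(s^2 + 16) - 3*s/(2*(s^2 - 16))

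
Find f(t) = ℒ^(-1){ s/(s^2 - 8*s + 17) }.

Complete the square in the denominator: s^2 - 8*s + 17 = (s - 4)^2 + 1^2.
Split the numerator to match: s = 1·(s - 4) + 4·1.
Invert each term: 1·(s - 4)/((s - 4)^2 + 1) ↔ e^(4t)cos(t); 4·1/((s - 4)^2 + 1) ↔ 4e^(4t)sin(t).

f(t) = 4*exp(4*t)*sin(t) + exp(4*t)*cos(t)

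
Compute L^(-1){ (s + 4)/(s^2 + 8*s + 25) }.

Rewrite the denominator: s^2 + 8*s + 25 = (s + 4)^2 + 9.
The form in (s + 4) signals a first-shifting-theorem factor e^(-4t).
Since L{cos(3t)} = s/(s^2 + 9), the inverse is e^(-4*t)*cos(3*t).

exp(-4*t)*cos(3*t)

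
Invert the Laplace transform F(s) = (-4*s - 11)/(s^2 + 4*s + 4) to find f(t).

Factor the denominator: s^2 + 4*s + 4 = (s + 2)^2.
Partial fraction decomposition gives [-4/(s + 2)] + [-3/(s + 2)^2].
Invert each term: -4/(s + 2) ↔ -4e^(-2t); -3/(s + 2)^2 ↔ -3t·e^(-2t).

f(t) = -3*t*exp(-2*t) - 4*exp(-2*t)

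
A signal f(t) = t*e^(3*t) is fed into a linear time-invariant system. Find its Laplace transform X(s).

L{e^(3t)} = 1/(s - 3).
Then apply L{t·g(t)} = -d/ds[G(s)] with G(s) = 1/(s - 3):
differentiating 1 time and applying the sign gives (s - 3)^(-2).

X(s) = (s - 3)^(-2)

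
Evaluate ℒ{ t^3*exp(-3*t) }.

L{t^3} = 3!/s^4 = 6/s^4.
By the first shifting theorem, multiplying by e^(-3t) replaces s with s + 3.

6/(s + 3)^4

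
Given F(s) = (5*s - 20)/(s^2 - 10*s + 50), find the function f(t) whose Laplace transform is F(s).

f(t) = exp(5*t)*sin(5*t) + 5*exp(5*t)*cos(5*t)

Complete the square in the denominator: s^2 - 10*s + 50 = (s - 5)^2 + 5^2.
Split the numerator to match: 5*s - 20 = 5·(s - 5) + 1·5.
Invert each term: 5·(s - 5)/((s - 5)^2 + 25) ↔ 5e^(5t)cos(5t); 1·5/((s - 5)^2 + 25) ↔ e^(5t)sin(5t).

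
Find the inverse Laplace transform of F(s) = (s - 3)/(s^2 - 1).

Factor the denominator: s^2 - 1 = (s - 1)*(s + 1).
Partial fraction decomposition gives [2/(s + 1)] + [-1/(s - 1)].
Invert each term: 2/(s + 1) ↔ 2e^(-t); -1/(s - 1) ↔ -e^(t).

-exp(t) + 2*exp(-t)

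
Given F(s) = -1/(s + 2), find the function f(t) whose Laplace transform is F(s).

Since L{e^(-2t)} = 1/(s + 2), the inverse is exp(-2*t), scaled by -1.

f(t) = -exp(-2*t)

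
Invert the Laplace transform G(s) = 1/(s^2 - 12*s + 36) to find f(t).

Rewrite the denominator: s^2 - 12*s + 36 = (s - 6)^2.
The form in (s - 6) signals a first-shifting-theorem factor e^(6t).
Since L{t} = 1!/s^2 = 1/s^2, the inverse is t*e^(6*t).

f(t) = t*exp(6*t)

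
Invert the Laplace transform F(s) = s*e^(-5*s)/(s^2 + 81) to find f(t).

The factor e^(-5s) signals a time shift by c = 5 (second shifting theorem).
L{cos(9t)} = s/(s^2 + 81), so L^-1{s/(s^2 + 81)} = cos(9*t).
Hence the inverse is u(t - 5) times that function evaluated at t - 5.

f(t) = Heaviside(t - 5)*(cos(9*t - 45))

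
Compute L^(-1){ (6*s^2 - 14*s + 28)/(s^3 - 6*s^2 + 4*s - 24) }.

4*exp(6*t) - sin(2*t) + 2*cos(2*t)

Factor the denominator: s^3 - 6*s^2 + 4*s - 24 = (s - 6)*(s^2 + 4).
Partial fraction decomposition gives [4/(s - 6)] + [2*s/(s^2 + 4)] + [-2/(s^2 + 4)].
Invert each term: 4/(s - 6) ↔ 4e^(6t); 2·s/(s^2 + 4) ↔ 2cos(2t); -1·2/(s^2 + 4) ↔ -sin(2t).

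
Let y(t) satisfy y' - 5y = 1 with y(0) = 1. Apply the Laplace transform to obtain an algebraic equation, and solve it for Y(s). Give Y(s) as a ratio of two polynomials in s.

Y(s) = (s + 1)/(s^2 - 5*s)

Apply the Laplace transform to the equation.
Using L{y'} = sY - y(0) = sY - 1, the left side becomes (s - 5)Y - (1).
The right side is L{1} = 1/s.
So (s - 5)Y = 1/s + (1).
Isolate Y and clear denominators.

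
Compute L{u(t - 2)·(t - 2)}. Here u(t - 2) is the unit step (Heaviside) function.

exp(-2*s)/s^2

By the second shifting theorem, L{u(t - c)·g(t - c)} = e^(-cs)·G(s) with c = 2 and G(s) = L{g(t)}.
L{t} = 1!/s^2 = 1/s^2.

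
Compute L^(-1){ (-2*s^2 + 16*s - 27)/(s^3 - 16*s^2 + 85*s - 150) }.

-3*t*exp(5*t) - 3*exp(6*t) + exp(5*t)

Factor the denominator: s^3 - 16*s^2 + 85*s - 150 = (s - 6)*(s - 5)^2.
Partial fraction decomposition gives [1/(s - 5)] + [-3/(s - 5)^2] + [-3/(s - 6)].
Invert each term: 1/(s - 5) ↔ e^(5t); -3/(s - 5)^2 ↔ -3t·e^(5t); -3/(s - 6) ↔ -3e^(6t).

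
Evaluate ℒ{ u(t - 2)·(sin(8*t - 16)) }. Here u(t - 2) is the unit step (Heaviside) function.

8*exp(-2*s)/(s^2 + 64)

By the second shifting theorem, L{u(t - c)·g(t - c)} = e^(-cs)·G(s) with c = 2 and G(s) = L{g(t)}.
L{sin(8t)} = 8/(s^2 + 64).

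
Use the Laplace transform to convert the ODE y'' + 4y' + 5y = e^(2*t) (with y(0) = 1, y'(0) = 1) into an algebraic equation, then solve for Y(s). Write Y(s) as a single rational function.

Y(s) = (s^2 + 3*s - 9)/(s^3 + 2*s^2 - 3*s - 10)

Transform both sides with L{·}.
The derivative rules (L{y''} = s^2 Y - s·y(0) - y'(0) and L{y'} = sY - y(0), with y(0) = 1, y'(0) = 1) turn the left side into (s^2 + 4*s + 5)Y - (s + 5).
The right side is L{e^(2*t)} = 1/(s - 2).
So (s^2 + 4*s + 5)Y = 1/(s - 2) + (s + 5).
Solve for Y(s) and write it as one ratio of polynomials.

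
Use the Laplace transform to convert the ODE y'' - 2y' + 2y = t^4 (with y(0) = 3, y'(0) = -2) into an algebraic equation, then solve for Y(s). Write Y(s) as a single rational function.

Laplace-transform each side.
The derivative rules (L{y''} = s^2 Y - s·y(0) - y'(0) and L{y'} = sY - y(0), with y(0) = 3, y'(0) = -2) turn the left side into (s^2 - 2*s + 2)Y - (3*s - 8).
The right side is L{t^4} = 24/s^5.
So (s^2 - 2*s + 2)Y = 24/s^5 + (3*s - 8).
Isolate Y and clear denominators.

Y(s) = (3*s^6 - 8*s^5 + 24)/(s^7 - 2*s^6 + 2*s^5)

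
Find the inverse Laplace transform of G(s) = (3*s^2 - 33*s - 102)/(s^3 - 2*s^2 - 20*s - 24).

3*t*exp(-2*t) - 3*exp(6*t) + 6*exp(-2*t)

Factor the denominator: s^3 - 2*s^2 - 20*s - 24 = (s - 6)*(s + 2)^2.
Partial fraction decomposition gives [6/(s + 2)] + [3/(s + 2)^2] + [-3/(s - 6)].
Invert each term: 6/(s + 2) ↔ 6e^(-2t); 3/(s + 2)^2 ↔ 3t·e^(-2t); -3/(s - 6) ↔ -3e^(6t).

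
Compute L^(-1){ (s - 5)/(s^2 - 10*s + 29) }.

Rewrite the denominator: s^2 - 10*s + 29 = (s - 5)^2 + 4.
The form in (s - 5) signals a first-shifting-theorem factor e^(5t).
Since L{cos(2t)} = s/(s^2 + 4), the inverse is e^(5*t)*cos(2*t).

exp(5*t)*cos(2*t)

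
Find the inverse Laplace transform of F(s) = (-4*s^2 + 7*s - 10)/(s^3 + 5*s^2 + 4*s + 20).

sin(2*t) + cos(2*t) - 5*exp(-5*t)

Factor the denominator: s^3 + 5*s^2 + 4*s + 20 = (s + 5)*(s^2 + 4).
Partial fraction decomposition gives [-5/(s + 5)] + [s/(s^2 + 4)] + [2/(s^2 + 4)].
Invert each term: -5/(s + 5) ↔ -5e^(-5t); 1·s/(s^2 + 4) ↔ cos(2t); 1·2/(s^2 + 4) ↔ sin(2t).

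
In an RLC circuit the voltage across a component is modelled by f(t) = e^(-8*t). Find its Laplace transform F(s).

F(s) = 1/(s + 8)

L{1} = 1/s.
By the first shifting theorem, multiplying by e^(-8t) replaces s with s + 8.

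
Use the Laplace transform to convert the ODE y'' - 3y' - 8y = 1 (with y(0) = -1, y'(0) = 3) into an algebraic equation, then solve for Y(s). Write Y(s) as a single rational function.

Y(s) = (-s^2 + 6*s + 1)/(s^3 - 3*s^2 - 8*s)

Laplace-transform each side.
The derivative rules (L{y''} = s^2 Y - s·y(0) - y'(0) and L{y'} = sY - y(0), with y(0) = -1, y'(0) = 3) turn the left side into (s^2 - 3*s - 8)Y - (-s + 6).
The right side is L{1} = 1/s.
So (s^2 - 3*s - 8)Y = 1/s + (-s + 6).
Divide through and combine into a single rational function.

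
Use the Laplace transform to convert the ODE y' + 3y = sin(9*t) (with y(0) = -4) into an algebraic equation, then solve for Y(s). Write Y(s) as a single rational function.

Laplace-transform each side.
With L{y'} = sY - y(0) = sY - (-4): the LHS transforms to (s + 3)Y - (-4).
The right side is L{sin(9*t)} = 9/(s^2 + 81).
So (s + 3)Y = 9/(s^2 + 81) + (-4).
Isolate Y and clear denominators.

Y(s) = (-4*s^2 - 315)/(s^3 + 3*s^2 + 81*s + 243)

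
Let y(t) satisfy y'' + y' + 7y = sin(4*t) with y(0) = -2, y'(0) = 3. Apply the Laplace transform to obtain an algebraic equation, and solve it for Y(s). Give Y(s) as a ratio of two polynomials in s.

Laplace-transform each side.
The derivative rules (L{y''} = s^2 Y - s·y(0) - y'(0) and L{y'} = sY - y(0), with y(0) = -2, y'(0) = 3) turn the left side into (s^2 + s + 7)Y - (-2*s + 1).
The right side is L{sin(4*t)} = 4/(s^2 + 16).
So (s^2 + s + 7)Y = 4/(s^2 + 16) + (-2*s + 1).
Solve for Y(s) and write it as one ratio of polynomials.

Y(s) = (-2*s^3 + s^2 - 32*s + 20)/(s^4 + s^3 + 23*s^2 + 16*s + 112)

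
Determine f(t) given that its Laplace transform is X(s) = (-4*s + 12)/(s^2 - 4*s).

Factor the denominator: s^2 - 4*s = s*(s - 4).
Partial fraction decomposition gives [-1/(s - 4)] + [-3/s].
Invert each term: -1/(s - 4) ↔ -e^(4t); -3/(s - 0) ↔ -3e^(0t).

f(t) = -exp(4*t) - 3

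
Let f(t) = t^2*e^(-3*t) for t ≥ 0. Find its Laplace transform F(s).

L{e^(-3t)} = 1/(s + 3).
Then apply L{t^2·g(t)} = (-1)^2 d^2/ds^2[G(s)] with G(s) = 1/(s + 3):
differentiating 2 times and applying the sign gives 2/(s + 3)^3.

F(s) = 2/(s + 3)^3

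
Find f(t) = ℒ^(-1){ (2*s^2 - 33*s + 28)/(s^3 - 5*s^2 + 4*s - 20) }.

f(t) = -3*exp(5*t) - 4*sin(2*t) + 5*cos(2*t)

Factor the denominator: s^3 - 5*s^2 + 4*s - 20 = (s - 5)*(s^2 + 4).
Partial fraction decomposition gives [-3/(s - 5)] + [5*s/(s^2 + 4)] + [-8/(s^2 + 4)].
Invert each term: -3/(s - 5) ↔ -3e^(5t); 5·s/(s^2 + 4) ↔ 5cos(2t); -4·2/(s^2 + 4) ↔ -4sin(2t).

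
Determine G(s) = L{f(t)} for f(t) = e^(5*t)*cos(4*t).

L{cos(4t)} = s/(s^2 + 16).
By the first shifting theorem, multiplying by e^(5t) replaces s with s - 5.

G(s) = (s - 5)/((s - 5)^2 + 16)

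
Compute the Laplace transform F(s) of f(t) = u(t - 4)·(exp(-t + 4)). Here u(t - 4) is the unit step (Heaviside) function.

F(s) = exp(-4*s)/(s + 1)

By the second shifting theorem, L{u(t - c)·g(t - c)} = e^(-cs)·G(s) with c = 4 and G(s) = L{g(t)}.
L{e^(-t)} = 1/(s + 1).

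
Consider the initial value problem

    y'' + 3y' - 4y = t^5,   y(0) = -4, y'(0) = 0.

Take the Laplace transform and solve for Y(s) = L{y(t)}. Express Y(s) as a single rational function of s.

Y(s) = (-4*s^7 - 12*s^6 + 120)/(s^8 + 3*s^7 - 4*s^6)

Apply the Laplace transform to the equation.
Using L{y''} = s^2 Y - s·y(0) - y'(0) and L{y'} = sY - y(0), with y(0) = -4, y'(0) = 0, the left side becomes (s^2 + 3*s - 4)Y - (-4*s - 12).
The right side is L{t^5} = 120/s^6.
So (s^2 + 3*s - 4)Y = 120/s^6 + (-4*s - 12).
Isolate Y and clear denominators.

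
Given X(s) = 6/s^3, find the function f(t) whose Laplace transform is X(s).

Since L{t^2} = 2!/s^3 = 2/s^3, the inverse is t^2, scaled by 3.

f(t) = 3*t^2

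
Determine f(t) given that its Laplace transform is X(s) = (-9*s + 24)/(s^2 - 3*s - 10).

Factor the denominator: s^2 - 3*s - 10 = (s - 5)*(s + 2).
Partial fraction decomposition gives [-6/(s + 2)] + [-3/(s - 5)].
Invert each term: -6/(s + 2) ↔ -6e^(-2t); -3/(s - 5) ↔ -3e^(5t).

f(t) = -3*exp(5*t) - 6*exp(-2*t)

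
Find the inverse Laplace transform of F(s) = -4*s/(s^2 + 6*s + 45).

2*exp(-3*t)*sin(6*t) - 4*exp(-3*t)*cos(6*t)

Complete the square in the denominator: s^2 + 6*s + 45 = (s + 3)^2 + 6^2.
Split the numerator to match: -4*s = -4·(s + 3) + 2·6.
Invert each term: -4·(s + 3)/((s + 3)^2 + 36) ↔ -4e^(-3t)cos(6t); 2·6/((s + 3)^2 + 36) ↔ 2e^(-3t)sin(6t).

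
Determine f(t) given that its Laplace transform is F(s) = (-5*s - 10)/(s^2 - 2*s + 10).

f(t) = -5*exp(t)*sin(3*t) - 5*exp(t)*cos(3*t)

Complete the square in the denominator: s^2 - 2*s + 10 = (s - 1)^2 + 3^2.
Split the numerator to match: -5*s - 10 = -5·(s - 1) - 5·3.
Invert each term: -5·(s - 1)/((s - 1)^2 + 9) ↔ -5e^(t)cos(3t); -5·3/((s - 1)^2 + 9) ↔ -5e^(t)sin(3t).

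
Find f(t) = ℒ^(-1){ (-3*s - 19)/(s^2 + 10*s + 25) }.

f(t) = -4*t*exp(-5*t) - 3*exp(-5*t)

Factor the denominator: s^2 + 10*s + 25 = (s + 5)^2.
Partial fraction decomposition gives [-3/(s + 5)] + [-4/(s + 5)^2].
Invert each term: -3/(s + 5) ↔ -3e^(-5t); -4/(s + 5)^2 ↔ -4t·e^(-5t).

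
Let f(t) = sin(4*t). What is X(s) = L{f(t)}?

L{sin(4t)} = 4/(s^2 + 16).

X(s) = 4/(s^2 + 16)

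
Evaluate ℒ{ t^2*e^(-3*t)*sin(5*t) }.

L{sin(5t)} = 5/(s^2 + 25).
Multiplying by e^(-3t) shifts s → s + 3, so L{e^(-3*t)*sin(5*t)} = 5/((s + 3)^2 + 25).
Then apply L{t^2·g(t)} = (-1)^2 d^2/ds^2[G(s)] with G(s) = 5/((s + 3)^2 + 25):
differentiating 2 times and applying the sign gives 10*(3*s^2 + 18*s + 2)/(s^2 + 6*s + 34)^3.

10*(3*s^2 + 18*s + 2)/(s^2 + 6*s + 34)^3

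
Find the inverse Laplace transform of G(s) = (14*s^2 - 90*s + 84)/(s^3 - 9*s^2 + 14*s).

Factor the denominator: s^3 - 9*s^2 + 14*s = s*(s - 7)*(s - 2).
Partial fraction decomposition gives [6/s] + [4/(s - 7)] + [4/(s - 2)].
Invert each term: 6/(s - 0) ↔ 6e^(0t); 4/(s - 7) ↔ 4e^(7t); 4/(s - 2) ↔ 4e^(2t).

4*exp(7*t) + 4*exp(2*t) + 6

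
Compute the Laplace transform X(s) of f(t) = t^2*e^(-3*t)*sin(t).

X(s) = 2*(3*s^2 + 18*s + 26)/(s^2 + 6*s + 10)^3

L{sin(t)} = 1/(s^2 + 1).
Multiplying by e^(-3t) shifts s → s + 3, so L{e^(-3*t)*sin(t)} = 1/((s + 3)^2 + 1).
Then apply L{t^2·g(t)} = (-1)^2 d^2/ds^2[G(s)] with G(s) = 1/((s + 3)^2 + 1):
differentiating 2 times and applying the sign gives 2*(3*s^2 + 18*s + 26)/(s^2 + 6*s + 10)^3.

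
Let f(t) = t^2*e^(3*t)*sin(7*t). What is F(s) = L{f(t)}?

F(s) = 14*(3*s^2 - 18*s - 22)/(s^2 - 6*s + 58)^3

L{sin(7t)} = 7/(s^2 + 49).
Multiplying by e^(3t) shifts s → s - 3, so L{e^(3*t)*sin(7*t)} = 7/((s - 3)^2 + 49).
Then apply L{t^2·g(t)} = (-1)^2 d^2/ds^2[G(s)] with G(s) = 7/((s - 3)^2 + 49):
differentiating 2 times and applying the sign gives 14*(3*s^2 - 18*s - 22)/(s^2 - 6*s + 58)^3.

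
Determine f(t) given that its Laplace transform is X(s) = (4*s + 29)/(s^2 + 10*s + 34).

f(t) = 3*exp(-5*t)*sin(3*t) + 4*exp(-5*t)*cos(3*t)

Complete the square in the denominator: s^2 + 10*s + 34 = (s + 5)^2 + 3^2.
Split the numerator to match: 4*s + 29 = 4·(s + 5) + 3·3.
Invert each term: 4·(s + 5)/((s + 5)^2 + 9) ↔ 4e^(-5t)cos(3t); 3·3/((s + 5)^2 + 9) ↔ 3e^(-5t)sin(3t).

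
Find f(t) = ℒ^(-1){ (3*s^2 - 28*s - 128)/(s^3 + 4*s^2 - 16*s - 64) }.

f(t) = -4*t*exp(-4*t) - 3*exp(4*t) + 6*exp(-4*t)

Factor the denominator: s^3 + 4*s^2 - 16*s - 64 = (s - 4)*(s + 4)^2.
Partial fraction decomposition gives [6/(s + 4)] + [-4/(s + 4)^2] + [-3/(s - 4)].
Invert each term: 6/(s + 4) ↔ 6e^(-4t); -4/(s + 4)^2 ↔ -4t·e^(-4t); -3/(s - 4) ↔ -3e^(4t).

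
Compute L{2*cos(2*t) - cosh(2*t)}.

Apply the Laplace transform termwise.
(-1)·[L{cosh(2t)} = s/(s^2 - 4)]; (2)·[L{cos(2t)} = s/(s^2 + 4)].

2*s/(s^2 + 4) - s/(s^2 - 4)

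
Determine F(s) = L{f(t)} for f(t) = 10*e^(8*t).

L{10} = 10/s.
By the first shifting theorem, multiplying by e^(8t) replaces s with s - 8.

F(s) = 10/(s - 8)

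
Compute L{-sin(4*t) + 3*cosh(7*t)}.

3*s/(s^2 - 49) - 4/(s^2 + 16)

By linearity of the Laplace transform, transform each term separately.
(3)·[L{cosh(7t)} = s/(s^2 - 49)]; (-1)·[L{sin(4t)} = 4/(s^2 + 16)].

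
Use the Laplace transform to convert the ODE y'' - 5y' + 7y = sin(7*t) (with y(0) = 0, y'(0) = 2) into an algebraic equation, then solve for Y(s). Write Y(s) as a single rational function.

Apply the Laplace transform to the equation.
The derivative rules (L{y''} = s^2 Y - s·y(0) - y'(0) and L{y'} = sY - y(0), with y(0) = 0, y'(0) = 2) turn the left side into (s^2 - 5*s + 7)Y - (2).
The right side is L{sin(7*t)} = 7/(s^2 + 49).
So (s^2 - 5*s + 7)Y = 7/(s^2 + 49) + (2).
Solve for Y(s) and write it as one ratio of polynomials.

Y(s) = (2*s^2 + 105)/(s^4 - 5*s^3 + 56*s^2 - 245*s + 343)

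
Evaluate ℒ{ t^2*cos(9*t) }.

2*s*(s^2 - 243)/(s^2 + 81)^3

L{cos(9t)} = s/(s^2 + 81).
Then apply L{t^2·g(t)} = (-1)^2 d^2/ds^2[H(s)] with H(s) = s/(s^2 + 81):
differentiating 2 times and applying the sign gives 2*s*(s^2 - 243)/(s^2 + 81)^3.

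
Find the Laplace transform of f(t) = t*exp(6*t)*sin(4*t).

8*(s - 6)/(s^2 - 12*s + 52)^2

L{sin(4t)} = 4/(s^2 + 16).
Multiplying by e^(6t) shifts s → s - 6, so L{exp(6*t)*sin(4*t)} = 4/((s - 6)^2 + 16).
Then apply L{t·g(t)} = -d/ds[G(s)] with G(s) = 4/((s - 6)^2 + 16):
differentiating 1 time and applying the sign gives 8*(s - 6)/(s^2 - 12*s + 52)^2.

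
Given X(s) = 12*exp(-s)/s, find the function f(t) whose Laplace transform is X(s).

The factor e^(-s) signals a time shift by c = 1 (second shifting theorem).
L{12} = 12/s, so L^-1{12/s} = 12.
Hence the inverse is u(t - 1) times that function evaluated at t - 1.

f(t) = Heaviside(t - 1)*(12)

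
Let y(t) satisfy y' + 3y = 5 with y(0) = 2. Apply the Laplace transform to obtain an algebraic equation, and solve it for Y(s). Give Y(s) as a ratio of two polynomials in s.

Transform both sides with L{·}.
Using L{y'} = sY - y(0) = sY - 2, the left side becomes (s + 3)Y - (2).
The right side is L{5} = 5/s.
So (s + 3)Y = 5/s + (2).
Divide through and combine into a single rational function.

Y(s) = (2*s + 5)/(s^2 + 3*s)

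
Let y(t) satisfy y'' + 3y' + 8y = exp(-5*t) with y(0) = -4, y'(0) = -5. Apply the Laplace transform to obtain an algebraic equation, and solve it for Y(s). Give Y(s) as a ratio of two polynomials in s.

Transform both sides with L{·}.
Using L{y''} = s^2 Y - s·y(0) - y'(0) and L{y'} = sY - y(0), with y(0) = -4, y'(0) = -5, the left side becomes (s^2 + 3*s + 8)Y - (-4*s - 17).
The right side is L{exp(-5*t)} = 1/(s + 5).
So (s^2 + 3*s + 8)Y = 1/(s + 5) + (-4*s - 17).
Divide through and combine into a single rational function.

Y(s) = (-4*s^2 - 37*s - 84)/(s^3 + 8*s^2 + 23*s + 40)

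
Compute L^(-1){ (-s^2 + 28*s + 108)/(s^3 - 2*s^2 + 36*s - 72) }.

4*exp(2*t) + 3*sin(6*t) - 5*cos(6*t)

Factor the denominator: s^3 - 2*s^2 + 36*s - 72 = (s - 2)*(s^2 + 36).
Partial fraction decomposition gives [4/(s - 2)] + [-5*s/(s^2 + 36)] + [18/(s^2 + 36)].
Invert each term: 4/(s - 2) ↔ 4e^(2t); -5·s/(s^2 + 36) ↔ -5cos(6t); 3·6/(s^2 + 36) ↔ 3sin(6t).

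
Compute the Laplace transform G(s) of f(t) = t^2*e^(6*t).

G(s) = 2/(s - 6)^3

L{e^(6t)} = 1/(s - 6).
Then apply L{t^2·g(t)} = (-1)^2 d^2/ds^2[H(s)] with H(s) = 1/(s - 6):
differentiating 2 times and applying the sign gives 2/(s - 6)^3.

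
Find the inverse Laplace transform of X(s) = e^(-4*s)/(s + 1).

Heaviside(t - 4)*(exp(-t + 4))

The factor e^(-4s) signals a time shift by c = 4 (second shifting theorem).
L{e^(-t)} = 1/(s + 1), so L^-1{1/(s + 1)} = e^(-t).
Hence the inverse is u(t - 4) times that function evaluated at t - 4.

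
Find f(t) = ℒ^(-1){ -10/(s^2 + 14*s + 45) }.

Rewrite the denominator: s^2 + 14*s + 45 = (s + 7)^2 - 4.
The form in (s + 7) signals a first-shifting-theorem factor e^(-7t).
Since L{sinh(2t)} = 2/(s^2 - 4), the inverse is e^(-7*t)*sinh(2*t), scaled by -5.

f(t) = -5*exp(-7*t)*sinh(2*t)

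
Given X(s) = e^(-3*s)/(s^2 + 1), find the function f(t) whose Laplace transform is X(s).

f(t) = Heaviside(t - 3)*(sin(t - 3))

The factor e^(-3s) signals a time shift by c = 3 (second shifting theorem).
L{sin(t)} = 1/(s^2 + 1), so L^-1{1/(s^2 + 1)} = sin(t).
Hence the inverse is u(t - 3) times that function evaluated at t - 3.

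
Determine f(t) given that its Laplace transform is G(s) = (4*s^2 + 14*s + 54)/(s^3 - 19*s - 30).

f(t) = 4*exp(5*t) - 6*exp(-2*t) + 6*exp(-3*t)

Factor the denominator: s^3 - 19*s - 30 = (s - 5)*(s + 2)*(s + 3).
Partial fraction decomposition gives [-6/(s + 2)] + [4/(s - 5)] + [6/(s + 3)].
Invert each term: -6/(s + 2) ↔ -6e^(-2t); 4/(s - 5) ↔ 4e^(5t); 6/(s + 3) ↔ 6e^(-3t).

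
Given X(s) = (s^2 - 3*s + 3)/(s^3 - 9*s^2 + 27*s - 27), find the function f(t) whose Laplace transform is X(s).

Factor the denominator: s^3 - 9*s^2 + 27*s - 27 = (s - 3)^3.
Partial fraction decomposition gives [1/(s - 3)] + [3/(s - 3)^2] + [3/(s - 3)^3].
Invert each term: 1/(s - 3) ↔ e^(3t); 3/(s - 3)^2 ↔ 3t·e^(3t); 3/(s - 3)^3 ↔ (3/2)t^2·e^(3t).

f(t) = 3*t^2*exp(3*t)/2 + 3*t*exp(3*t) + exp(3*t)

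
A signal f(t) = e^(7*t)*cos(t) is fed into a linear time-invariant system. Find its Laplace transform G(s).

G(s) = (s - 7)/((s - 7)^2 + 1)

L{cos(t)} = s/(s^2 + 1).
By the first shifting theorem, multiplying by e^(7t) replaces s with s - 7.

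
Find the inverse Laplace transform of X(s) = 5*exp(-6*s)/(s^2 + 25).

Heaviside(t - 6)*(sin(5*t - 30))

The factor e^(-6s) signals a time shift by c = 6 (second shifting theorem).
L{sin(5t)} = 5/(s^2 + 25), so L^-1{5/(s^2 + 25)} = sin(5*t).
Hence the inverse is u(t - 6) times that function evaluated at t - 6.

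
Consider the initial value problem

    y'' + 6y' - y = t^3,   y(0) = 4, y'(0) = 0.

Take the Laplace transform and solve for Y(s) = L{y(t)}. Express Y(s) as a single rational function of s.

Y(s) = (4*s^5 + 24*s^4 + 6)/(s^6 + 6*s^5 - s^4)

Laplace-transform each side.
Using L{y''} = s^2 Y - s·y(0) - y'(0) and L{y'} = sY - y(0), with y(0) = 4, y'(0) = 0, the left side becomes (s^2 + 6*s - 1)Y - (4*s + 24).
The right side is L{t^3} = 6/s^4.
So (s^2 + 6*s - 1)Y = 6/s^4 + (4*s + 24).
Divide through and combine into a single rational function.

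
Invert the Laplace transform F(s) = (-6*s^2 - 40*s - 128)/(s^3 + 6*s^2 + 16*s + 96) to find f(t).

Factor the denominator: s^3 + 6*s^2 + 16*s + 96 = (s + 6)*(s^2 + 16).
Partial fraction decomposition gives [-2/(s + 6)] + [-4*s/(s^2 + 16)] + [-16/(s^2 + 16)].
Invert each term: -2/(s + 6) ↔ -2e^(-6t); -4·s/(s^2 + 16) ↔ -4cos(4t); -4·4/(s^2 + 16) ↔ -4sin(4t).

f(t) = -4*sin(4*t) - 4*cos(4*t) - 2*exp(-6*t)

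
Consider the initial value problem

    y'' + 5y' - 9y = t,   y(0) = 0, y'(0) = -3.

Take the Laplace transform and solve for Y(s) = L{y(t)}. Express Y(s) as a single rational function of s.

Transform both sides with L{·}.
The derivative rules (L{y''} = s^2 Y - s·y(0) - y'(0) and L{y'} = sY - y(0), with y(0) = 0, y'(0) = -3) turn the left side into (s^2 + 5*s - 9)Y - (-3).
The right side is L{t} = s^(-2).
So (s^2 + 5*s - 9)Y = s^(-2) + (-3).
Solve for Y(s) and write it as one ratio of polynomials.

Y(s) = (-3*s^2 + 1)/(s^4 + 5*s^3 - 9*s^2)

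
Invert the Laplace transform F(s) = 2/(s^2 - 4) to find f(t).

f(t) = sinh(2*t)

Since L{sinh(2t)} = 2/(s^2 - 4), the inverse is sinh(2*t).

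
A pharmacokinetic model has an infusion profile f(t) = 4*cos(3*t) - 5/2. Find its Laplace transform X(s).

The transform is linear, so treat each term independently.
L{-5/2} = (-5/2)/s; (4)·[L{cos(3t)} = s/(s^2 + 9)].

X(s) = 4*s/(s^2 + 9) - 5/(2*s)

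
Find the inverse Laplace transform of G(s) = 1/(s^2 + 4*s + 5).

exp(-2*t)*sin(t)

Rewrite the denominator: s^2 + 4*s + 5 = (s + 2)^2 + 1.
The form in (s + 2) signals a first-shifting-theorem factor e^(-2t).
Since L{sin(t)} = 1/(s^2 + 1), the inverse is e^(-2*t)*sin(t).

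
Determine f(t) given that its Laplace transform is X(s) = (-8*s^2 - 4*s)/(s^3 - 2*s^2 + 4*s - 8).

Factor the denominator: s^3 - 2*s^2 + 4*s - 8 = (s - 2)*(s^2 + 4).
Partial fraction decomposition gives [-5/(s - 2)] + [-3*s/(s^2 + 4)] + [-10/(s^2 + 4)].
Invert each term: -5/(s - 2) ↔ -5e^(2t); -3·s/(s^2 + 4) ↔ -3cos(2t); -5·2/(s^2 + 4) ↔ -5sin(2t).

f(t) = -5*exp(2*t) - 5*sin(2*t) - 3*cos(2*t)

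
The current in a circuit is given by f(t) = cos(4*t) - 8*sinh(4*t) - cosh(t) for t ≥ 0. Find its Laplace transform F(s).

F(s) = s/(s^2 + 16) - s/(s^2 - 1) - 32/(s^2 - 16)

By linearity of the Laplace transform, transform each term separately.
(-1)·[L{cosh(t)} = s/(s^2 - 1)]; (-8)·[L{sinh(4t)} = 4/(s^2 - 16)]; L{cos(4t)} = s/(s^2 + 16).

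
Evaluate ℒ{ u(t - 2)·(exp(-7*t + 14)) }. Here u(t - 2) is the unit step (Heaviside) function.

By the second shifting theorem, L{u(t - c)·g(t - c)} = e^(-cs)·G(s) with c = 2 and G(s) = L{g(t)}.
L{e^(-7t)} = 1/(s + 7).

exp(-2*s)/(s + 7)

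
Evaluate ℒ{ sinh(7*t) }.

7/(s^2 - 49)

L{sinh(7t)} = 7/(s^2 - 49).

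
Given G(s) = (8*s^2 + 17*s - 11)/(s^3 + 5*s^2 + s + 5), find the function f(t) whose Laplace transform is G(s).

f(t) = -3*sin(t) + 4*cos(t) + 4*exp(-5*t)

Factor the denominator: s^3 + 5*s^2 + s + 5 = (s + 5)*(s^2 + 1).
Partial fraction decomposition gives [4/(s + 5)] + [4*s/(s^2 + 1)] + [-3/(s^2 + 1)].
Invert each term: 4/(s + 5) ↔ 4e^(-5t); 4·s/(s^2 + 1) ↔ 4cos(t); -3·1/(s^2 + 1) ↔ -3sin(t).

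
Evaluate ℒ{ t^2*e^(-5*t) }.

L{e^(-5t)} = 1/(s + 5).
Then apply L{t^2·g(t)} = (-1)^2 d^2/ds^2[G(s)] with G(s) = 1/(s + 5):
differentiating 2 times and applying the sign gives 2/(s + 5)^3.

2/(s + 5)^3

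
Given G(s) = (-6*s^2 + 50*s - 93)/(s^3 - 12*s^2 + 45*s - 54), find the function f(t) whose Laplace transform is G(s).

f(t) = -t*exp(3*t) - exp(6*t) - 5*exp(3*t)

Factor the denominator: s^3 - 12*s^2 + 45*s - 54 = (s - 6)*(s - 3)^2.
Partial fraction decomposition gives [-5/(s - 3)] + [-1/(s - 3)^2] + [-1/(s - 6)].
Invert each term: -5/(s - 3) ↔ -5e^(3t); -1/(s - 3)^2 ↔ -t·e^(3t); -1/(s - 6) ↔ -e^(6t).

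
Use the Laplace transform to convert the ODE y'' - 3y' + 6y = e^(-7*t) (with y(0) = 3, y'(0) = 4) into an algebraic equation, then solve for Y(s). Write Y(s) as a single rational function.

Y(s) = (3*s^2 + 16*s - 34)/(s^3 + 4*s^2 - 15*s + 42)

Apply the Laplace transform to the equation.
The derivative rules (L{y''} = s^2 Y - s·y(0) - y'(0) and L{y'} = sY - y(0), with y(0) = 3, y'(0) = 4) turn the left side into (s^2 - 3*s + 6)Y - (3*s - 5).
The right side is L{e^(-7*t)} = 1/(s + 7).
So (s^2 - 3*s + 6)Y = 1/(s + 7) + (3*s - 5).
Divide through and combine into a single rational function.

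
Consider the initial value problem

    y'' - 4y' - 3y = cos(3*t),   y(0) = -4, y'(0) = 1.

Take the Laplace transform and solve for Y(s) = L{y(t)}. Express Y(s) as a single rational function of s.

Y(s) = (-4*s^3 + 17*s^2 - 35*s + 153)/(s^4 - 4*s^3 + 6*s^2 - 36*s - 27)

Laplace-transform each side.
The derivative rules (L{y''} = s^2 Y - s·y(0) - y'(0) and L{y'} = sY - y(0), with y(0) = -4, y'(0) = 1) turn the left side into (s^2 - 4*s - 3)Y - (-4*s + 17).
The right side is L{cos(3*t)} = s/(s^2 + 9).
So (s^2 - 4*s - 3)Y = s/(s^2 + 9) + (-4*s + 17).
Isolate Y and clear denominators.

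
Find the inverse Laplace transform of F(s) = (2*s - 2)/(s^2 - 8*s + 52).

exp(4*t)*sin(6*t) + 2*exp(4*t)*cos(6*t)

Complete the square in the denominator: s^2 - 8*s + 52 = (s - 4)^2 + 6^2.
Split the numerator to match: 2*s - 2 = 2·(s - 4) + 1·6.
Invert each term: 2·(s - 4)/((s - 4)^2 + 36) ↔ 2e^(4t)cos(6t); 1·6/((s - 4)^2 + 36) ↔ e^(4t)sin(6t).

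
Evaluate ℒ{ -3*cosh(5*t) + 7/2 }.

The transform is linear, so treat each term independently.
(-3)·[L{cosh(5t)} = s/(s^2 - 25)]; L{7/2} = (7/2)/s.

-3*s/(s^2 - 25) + 7/(2*s)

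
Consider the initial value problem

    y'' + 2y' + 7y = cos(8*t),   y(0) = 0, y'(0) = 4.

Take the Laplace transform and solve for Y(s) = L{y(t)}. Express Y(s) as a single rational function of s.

Y(s) = (4*s^2 + s + 256)/(s^4 + 2*s^3 + 71*s^2 + 128*s + 448)

Take the Laplace transform of both sides.
With L{y''} = s^2 Y - s·y(0) - y'(0) and L{y'} = sY - y(0), with y(0) = 0, y'(0) = 4: the LHS transforms to (s^2 + 2*s + 7)Y - (4).
The right side is L{cos(8*t)} = s/(s^2 + 64).
So (s^2 + 2*s + 7)Y = s/(s^2 + 64) + (4).
Isolate Y and clear denominators.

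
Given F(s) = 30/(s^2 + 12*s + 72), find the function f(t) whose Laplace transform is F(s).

f(t) = 5*exp(-6*t)*sin(6*t)

Rewrite the denominator: s^2 + 12*s + 72 = (s + 6)^2 + 36.
The form in (s + 6) signals a first-shifting-theorem factor e^(-6t).
Since L{sin(6t)} = 6/(s^2 + 36), the inverse is e^(-6*t)*sin(6*t), scaled by 5.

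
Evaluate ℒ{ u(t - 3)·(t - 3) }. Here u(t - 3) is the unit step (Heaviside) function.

By the second shifting theorem, L{u(t - c)·g(t - c)} = e^(-cs)·G(s) with c = 3 and G(s) = L{g(t)}.
L{t} = 1!/s^2 = 1/s^2.

exp(-3*s)/s^2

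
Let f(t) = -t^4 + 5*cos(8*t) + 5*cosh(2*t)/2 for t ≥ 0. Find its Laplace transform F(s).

Apply the Laplace transform termwise.
(-1)·[L{t^4} = 4!/s^5 = 24/s^5]; (5)·[L{cos(8t)} = s/(s^2 + 64)]; (5/2)·[L{cosh(2t)} = s/(s^2 - 4)].

F(s) = 5*s/(s^2 + 64) + 5*s/(2*(s^2 - 4)) - 24/s^5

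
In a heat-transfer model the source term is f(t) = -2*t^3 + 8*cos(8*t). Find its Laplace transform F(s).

F(s) = 8*s/(s^2 + 64) - 12/s^4

Apply the Laplace transform termwise.
(-2)·[L{t^3} = 3!/s^4 = 6/s^4]; (8)·[L{cos(8t)} = s/(s^2 + 64)].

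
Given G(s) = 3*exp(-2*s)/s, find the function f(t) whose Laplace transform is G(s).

f(t) = Heaviside(t - 2)*(3)

The factor e^(-2s) signals a time shift by c = 2 (second shifting theorem).
L{3} = 3/s, so L^-1{3/s} = 3.
Hence the inverse is u(t - 2) times that function evaluated at t - 2.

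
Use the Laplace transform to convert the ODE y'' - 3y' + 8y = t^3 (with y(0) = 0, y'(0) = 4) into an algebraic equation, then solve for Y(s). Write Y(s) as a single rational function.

Y(s) = (4*s^4 + 6)/(s^6 - 3*s^5 + 8*s^4)

Transform both sides with L{·}.
With L{y''} = s^2 Y - s·y(0) - y'(0) and L{y'} = sY - y(0), with y(0) = 0, y'(0) = 4: the LHS transforms to (s^2 - 3*s + 8)Y - (4).
The right side is L{t^3} = 6/s^4.
So (s^2 - 3*s + 8)Y = 6/s^4 + (4).
Solve for Y(s) and write it as one ratio of polynomials.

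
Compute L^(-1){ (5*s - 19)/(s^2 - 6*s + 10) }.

Complete the square in the denominator: s^2 - 6*s + 10 = (s - 3)^2 + 1^2.
Split the numerator to match: 5*s - 19 = 5·(s - 3) - 4·1.
Invert each term: 5·(s - 3)/((s - 3)^2 + 1) ↔ 5e^(3t)cos(t); -4·1/((s - 3)^2 + 1) ↔ -4e^(3t)sin(t).

-4*exp(3*t)*sin(t) + 5*exp(3*t)*cos(t)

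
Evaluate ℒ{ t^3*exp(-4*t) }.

L{t^3} = 3!/s^4 = 6/s^4.
By the first shifting theorem, multiplying by e^(-4t) replaces s with s + 4.

6/(s + 4)^4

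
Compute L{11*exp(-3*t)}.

11/(s + 3)

L{11} = 11/s.
By the first shifting theorem, multiplying by e^(-3t) replaces s with s + 3.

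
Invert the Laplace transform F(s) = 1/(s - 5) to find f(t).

Since L{e^(5t)} = 1/(s - 5), the inverse is e^(5*t).

f(t) = exp(5*t)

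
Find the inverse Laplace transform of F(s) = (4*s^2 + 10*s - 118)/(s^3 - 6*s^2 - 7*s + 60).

Factor the denominator: s^3 - 6*s^2 - 7*s + 60 = (s - 5)*(s - 4)*(s + 3).
Partial fraction decomposition gives [4/(s - 5)] + [2/(s - 4)] + [-2/(s + 3)].
Invert each term: 4/(s - 5) ↔ 4e^(5t); 2/(s - 4) ↔ 2e^(4t); -2/(s + 3) ↔ -2e^(-3t).

4*exp(5*t) + 2*exp(4*t) - 2*exp(-3*t)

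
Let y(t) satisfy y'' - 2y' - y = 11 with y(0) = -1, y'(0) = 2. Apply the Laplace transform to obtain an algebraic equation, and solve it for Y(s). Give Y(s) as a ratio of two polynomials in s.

Apply the Laplace transform to the equation.
The derivative rules (L{y''} = s^2 Y - s·y(0) - y'(0) and L{y'} = sY - y(0), with y(0) = -1, y'(0) = 2) turn the left side into (s^2 - 2*s - 1)Y - (-s + 4).
The right side is L{11} = 11/s.
So (s^2 - 2*s - 1)Y = 11/s + (-s + 4).
Solve for Y(s) and write it as one ratio of polynomials.

Y(s) = (-s^2 + 4*s + 11)/(s^3 - 2*s^2 - s)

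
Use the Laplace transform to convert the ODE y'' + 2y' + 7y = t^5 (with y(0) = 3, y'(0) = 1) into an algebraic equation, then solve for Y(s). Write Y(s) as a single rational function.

Y(s) = (3*s^7 + 7*s^6 + 120)/(s^8 + 2*s^7 + 7*s^6)

Apply the Laplace transform to the equation.
With L{y''} = s^2 Y - s·y(0) - y'(0) and L{y'} = sY - y(0), with y(0) = 3, y'(0) = 1: the LHS transforms to (s^2 + 2*s + 7)Y - (3*s + 7).
The right side is L{t^5} = 120/s^6.
So (s^2 + 2*s + 7)Y = 120/s^6 + (3*s + 7).
Divide through and combine into a single rational function.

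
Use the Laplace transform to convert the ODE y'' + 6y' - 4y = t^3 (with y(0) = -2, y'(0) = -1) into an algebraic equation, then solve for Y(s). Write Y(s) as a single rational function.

Apply the Laplace transform to the equation.
The derivative rules (L{y''} = s^2 Y - s·y(0) - y'(0) and L{y'} = sY - y(0), with y(0) = -2, y'(0) = -1) turn the left side into (s^2 + 6*s - 4)Y - (-2*s - 13).
The right side is L{t^3} = 6/s^4.
So (s^2 + 6*s - 4)Y = 6/s^4 + (-2*s - 13).
Isolate Y and clear denominators.

Y(s) = (-2*s^5 - 13*s^4 + 6)/(s^6 + 6*s^5 - 4*s^4)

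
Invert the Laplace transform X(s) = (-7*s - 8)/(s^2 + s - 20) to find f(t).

f(t) = -4*exp(4*t) - 3*exp(-5*t)

Factor the denominator: s^2 + s - 20 = (s - 4)*(s + 5).
Partial fraction decomposition gives [-4/(s - 4)] + [-3/(s + 5)].
Invert each term: -4/(s - 4) ↔ -4e^(4t); -3/(s + 5) ↔ -3e^(-5t).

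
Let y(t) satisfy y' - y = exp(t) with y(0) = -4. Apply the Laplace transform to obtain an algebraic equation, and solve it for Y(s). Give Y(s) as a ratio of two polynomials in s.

Y(s) = (-4*s + 5)/(s^2 - 2*s + 1)

Laplace-transform each side.
Using L{y'} = sY - y(0) = sY - (-4), the left side becomes (s - 1)Y - (-4).
The right side is L{exp(t)} = 1/(s - 1).
So (s - 1)Y = 1/(s - 1) + (-4).
Isolate Y and clear denominators.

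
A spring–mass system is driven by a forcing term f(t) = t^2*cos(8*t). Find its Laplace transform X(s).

L{cos(8t)} = s/(s^2 + 64).
Then apply L{t^2·g(t)} = (-1)^2 d^2/ds^2[G(s)] with G(s) = s/(s^2 + 64):
differentiating 2 times and applying the sign gives 2*s*(s^2 - 192)/(s^2 + 64)^3.

X(s) = 2*s*(s^2 - 192)/(s^2 + 64)^3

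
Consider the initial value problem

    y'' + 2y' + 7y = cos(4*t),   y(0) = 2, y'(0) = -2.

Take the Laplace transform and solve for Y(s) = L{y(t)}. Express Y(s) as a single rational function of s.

Y(s) = (2*s^3 + 2*s^2 + 33*s + 32)/(s^4 + 2*s^3 + 23*s^2 + 32*s + 112)

Transform both sides with L{·}.
With L{y''} = s^2 Y - s·y(0) - y'(0) and L{y'} = sY - y(0), with y(0) = 2, y'(0) = -2: the LHS transforms to (s^2 + 2*s + 7)Y - (2*s + 2).
The right side is L{cos(4*t)} = s/(s^2 + 16).
So (s^2 + 2*s + 7)Y = s/(s^2 + 16) + (2*s + 2).
Isolate Y and clear denominators.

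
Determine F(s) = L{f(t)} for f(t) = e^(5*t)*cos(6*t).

F(s) = (s - 5)/((s - 5)^2 + 36)

L{cos(6t)} = s/(s^2 + 36).
By the first shifting theorem, multiplying by e^(5t) replaces s with s - 5.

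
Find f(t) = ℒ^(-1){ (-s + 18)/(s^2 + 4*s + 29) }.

Complete the square in the denominator: s^2 + 4*s + 29 = (s + 2)^2 + 5^2.
Split the numerator to match: -s + 18 = -1·(s + 2) + 4·5.
Invert each term: -1·(s + 2)/((s + 2)^2 + 25) ↔ -e^(-2t)cos(5t); 4·5/((s + 2)^2 + 25) ↔ 4e^(-2t)sin(5t).

f(t) = 4*exp(-2*t)*sin(5*t) - exp(-2*t)*cos(5*t)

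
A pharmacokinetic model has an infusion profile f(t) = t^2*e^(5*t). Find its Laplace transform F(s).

F(s) = 2/(s - 5)^3

L{e^(5t)} = 1/(s - 5).
Then apply L{t^2·g(t)} = (-1)^2 d^2/ds^2[G(s)] with G(s) = 1/(s - 5):
differentiating 2 times and applying the sign gives 2/(s - 5)^3.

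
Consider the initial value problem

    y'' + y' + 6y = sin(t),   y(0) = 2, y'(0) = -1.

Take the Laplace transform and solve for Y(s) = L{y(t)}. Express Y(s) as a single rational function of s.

Y(s) = (2*s^3 + s^2 + 2*s + 2)/(s^4 + s^3 + 7*s^2 + s + 6)

Laplace-transform each side.
The derivative rules (L{y''} = s^2 Y - s·y(0) - y'(0) and L{y'} = sY - y(0), with y(0) = 2, y'(0) = -1) turn the left side into (s^2 + s + 6)Y - (2*s + 1).
The right side is L{sin(t)} = 1/(s^2 + 1).
So (s^2 + s + 6)Y = 1/(s^2 + 1) + (2*s + 1).
Divide through and combine into a single rational function.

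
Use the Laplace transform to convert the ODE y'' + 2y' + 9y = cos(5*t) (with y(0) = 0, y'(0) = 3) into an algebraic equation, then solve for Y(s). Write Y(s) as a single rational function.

Take the Laplace transform of both sides.
With L{y''} = s^2 Y - s·y(0) - y'(0) and L{y'} = sY - y(0), with y(0) = 0, y'(0) = 3: the LHS transforms to (s^2 + 2*s + 9)Y - (3).
The right side is L{cos(5*t)} = s/(s^2 + 25).
So (s^2 + 2*s + 9)Y = s/(s^2 + 25) + (3).
Divide through and combine into a single rational function.

Y(s) = (3*s^2 + s + 75)/(s^4 + 2*s^3 + 34*s^2 + 50*s + 225)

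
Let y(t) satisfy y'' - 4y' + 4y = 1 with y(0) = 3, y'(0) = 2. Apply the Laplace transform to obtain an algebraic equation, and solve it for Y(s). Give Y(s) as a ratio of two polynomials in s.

Transform both sides with L{·}.
With L{y''} = s^2 Y - s·y(0) - y'(0) and L{y'} = sY - y(0), with y(0) = 3, y'(0) = 2: the LHS transforms to (s^2 - 4*s + 4)Y - (3*s - 10).
The right side is L{1} = 1/s.
So (s^2 - 4*s + 4)Y = 1/s + (3*s - 10).
Divide through and combine into a single rational function.

Y(s) = (3*s^2 - 10*s + 1)/(s^3 - 4*s^2 + 4*s)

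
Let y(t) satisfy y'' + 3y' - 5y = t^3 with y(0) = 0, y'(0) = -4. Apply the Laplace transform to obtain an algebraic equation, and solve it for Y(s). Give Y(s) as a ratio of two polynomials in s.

Y(s) = (-4*s^4 + 6)/(s^6 + 3*s^5 - 5*s^4)

Take the Laplace transform of both sides.
With L{y''} = s^2 Y - s·y(0) - y'(0) and L{y'} = sY - y(0), with y(0) = 0, y'(0) = -4: the LHS transforms to (s^2 + 3*s - 5)Y - (-4).
The right side is L{t^3} = 6/s^4.
So (s^2 + 3*s - 5)Y = 6/s^4 + (-4).
Solve for Y(s) and write it as one ratio of polynomials.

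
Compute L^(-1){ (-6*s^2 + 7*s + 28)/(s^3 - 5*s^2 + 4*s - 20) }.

-3*exp(5*t) - 4*sin(2*t) - 3*cos(2*t)

Factor the denominator: s^3 - 5*s^2 + 4*s - 20 = (s - 5)*(s^2 + 4).
Partial fraction decomposition gives [-3/(s - 5)] + [-3*s/(s^2 + 4)] + [-8/(s^2 + 4)].
Invert each term: -3/(s - 5) ↔ -3e^(5t); -3·s/(s^2 + 4) ↔ -3cos(2t); -4·2/(s^2 + 4) ↔ -4sin(2t).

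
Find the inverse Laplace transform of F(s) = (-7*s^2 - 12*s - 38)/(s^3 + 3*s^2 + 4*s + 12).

Factor the denominator: s^3 + 3*s^2 + 4*s + 12 = (s + 3)*(s^2 + 4).
Partial fraction decomposition gives [-5/(s + 3)] + [-2*s/(s^2 + 4)] + [-6/(s^2 + 4)].
Invert each term: -5/(s + 3) ↔ -5e^(-3t); -2·s/(s^2 + 4) ↔ -2cos(2t); -3·2/(s^2 + 4) ↔ -3sin(2t).

-3*sin(2*t) - 2*cos(2*t) - 5*exp(-3*t)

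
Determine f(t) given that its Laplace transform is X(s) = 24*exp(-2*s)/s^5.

f(t) = Heaviside(t - 2)*((t - 2)^4)

The factor e^(-2s) signals a time shift by c = 2 (second shifting theorem).
L{t^4} = 4!/s^5 = 24/s^5, so L^-1{24/s^5} = t^4.
Hence the inverse is u(t - 2) times that function evaluated at t - 2.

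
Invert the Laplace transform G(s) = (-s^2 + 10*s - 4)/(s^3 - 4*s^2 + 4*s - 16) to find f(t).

f(t) = exp(4*t) + sin(2*t) - 2*cos(2*t)

Factor the denominator: s^3 - 4*s^2 + 4*s - 16 = (s - 4)*(s^2 + 4).
Partial fraction decomposition gives [1/(s - 4)] + [-2*s/(s^2 + 4)] + [2/(s^2 + 4)].
Invert each term: 1/(s - 4) ↔ e^(4t); -2·s/(s^2 + 4) ↔ -2cos(2t); 1·2/(s^2 + 4) ↔ sin(2t).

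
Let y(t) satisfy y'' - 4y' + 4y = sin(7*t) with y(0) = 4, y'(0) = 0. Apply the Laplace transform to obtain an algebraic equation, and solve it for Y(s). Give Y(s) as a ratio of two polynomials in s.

Y(s) = (4*s^3 - 16*s^2 + 196*s - 777)/(s^4 - 4*s^3 + 53*s^2 - 196*s + 196)

Laplace-transform each side.
The derivative rules (L{y''} = s^2 Y - s·y(0) - y'(0) and L{y'} = sY - y(0), with y(0) = 4, y'(0) = 0) turn the left side into (s^2 - 4*s + 4)Y - (4*s - 16).
The right side is L{sin(7*t)} = 7/(s^2 + 49).
So (s^2 - 4*s + 4)Y = 7/(s^2 + 49) + (4*s - 16).
Divide through and combine into a single rational function.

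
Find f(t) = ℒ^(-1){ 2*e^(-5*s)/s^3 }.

The factor e^(-5s) signals a time shift by c = 5 (second shifting theorem).
L{t^2} = 2!/s^3 = 2/s^3, so L^-1{2/s^3} = t^2.
Hence the inverse is u(t - 5) times that function evaluated at t - 5.

f(t) = Heaviside(t - 5)*((t - 5)^2)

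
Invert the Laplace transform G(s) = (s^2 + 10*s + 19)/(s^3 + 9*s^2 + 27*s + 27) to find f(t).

f(t) = -t^2*exp(-3*t) + 4*t*exp(-3*t) + exp(-3*t)

Factor the denominator: s^3 + 9*s^2 + 27*s + 27 = (s + 3)^3.
Partial fraction decomposition gives [1/(s + 3)] + [4/(s + 3)^2] + [-2/(s + 3)^3].
Invert each term: 1/(s + 3) ↔ e^(-3t); 4/(s + 3)^2 ↔ 4t·e^(-3t); -2/(s + 3)^3 ↔ (-1)t^2·e^(-3t).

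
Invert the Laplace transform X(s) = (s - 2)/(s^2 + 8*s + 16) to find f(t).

f(t) = -6*t*exp(-4*t) + exp(-4*t)

Factor the denominator: s^2 + 8*s + 16 = (s + 4)^2.
Partial fraction decomposition gives [1/(s + 4)] + [-6/(s + 4)^2].
Invert each term: 1/(s + 4) ↔ e^(-4t); -6/(s + 4)^2 ↔ -6t·e^(-4t).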